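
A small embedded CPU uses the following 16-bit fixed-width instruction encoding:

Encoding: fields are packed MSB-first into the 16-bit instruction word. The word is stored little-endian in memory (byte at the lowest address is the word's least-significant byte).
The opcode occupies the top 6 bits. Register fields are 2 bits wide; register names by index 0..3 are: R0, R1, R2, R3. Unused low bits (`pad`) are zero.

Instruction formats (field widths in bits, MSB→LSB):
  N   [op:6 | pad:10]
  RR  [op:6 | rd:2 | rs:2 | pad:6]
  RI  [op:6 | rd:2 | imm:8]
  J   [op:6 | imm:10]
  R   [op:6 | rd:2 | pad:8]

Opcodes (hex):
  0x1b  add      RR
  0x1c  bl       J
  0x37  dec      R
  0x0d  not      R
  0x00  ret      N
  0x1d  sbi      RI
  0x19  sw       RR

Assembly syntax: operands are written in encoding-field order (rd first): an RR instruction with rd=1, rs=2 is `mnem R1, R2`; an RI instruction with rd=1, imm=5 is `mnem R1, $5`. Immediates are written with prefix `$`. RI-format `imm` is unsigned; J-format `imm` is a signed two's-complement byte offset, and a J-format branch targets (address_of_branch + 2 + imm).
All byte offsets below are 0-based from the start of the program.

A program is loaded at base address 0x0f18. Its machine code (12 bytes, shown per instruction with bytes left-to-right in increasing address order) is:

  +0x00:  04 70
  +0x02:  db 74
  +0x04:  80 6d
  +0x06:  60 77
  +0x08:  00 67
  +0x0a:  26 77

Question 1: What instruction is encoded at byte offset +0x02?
sbi R0, $219

[02] db 74 → 0x74db
  top 6b → 0x1d → sbi [RI]
  [9:8] rd=0 = R0
  [7:0] imm=219 = $219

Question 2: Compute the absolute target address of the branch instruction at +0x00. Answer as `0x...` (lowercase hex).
@+00  little-endian(04 70) = 0x7004
  opcode bits[15:10]=0x1c: bl/J
  [9:0] imm=4 = $4
  target = base 0x0f18 + off 0x00 + 2 + imm 4 = 0x0f1e

0x0f1e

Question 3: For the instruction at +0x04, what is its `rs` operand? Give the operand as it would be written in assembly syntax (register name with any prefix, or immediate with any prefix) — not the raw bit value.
@+04  little-endian(80 6d) = 0x6d80
  opcode bits[15:10]=0x1b: add/RR
  rd: (w>>8)&0x3=0x1 → R1
  rs: (w>>6)&0x3=0x2 → R2

R2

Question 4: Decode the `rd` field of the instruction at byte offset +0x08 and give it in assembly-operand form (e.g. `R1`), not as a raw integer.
@+08  little-endian(00 67) = 0x6700
  top 6b → 0x19 → sw [RR]
  rd: (w>>8)&0x3=0x3 → R3
  rs: (w>>6)&0x3=0x0 → R0

R3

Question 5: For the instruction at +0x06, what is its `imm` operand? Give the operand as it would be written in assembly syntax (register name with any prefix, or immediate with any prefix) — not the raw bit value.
$96

[06] 60 77 → 0x7760
  top 6b → 0x1d → sbi [RI]
  [9:8] rd=3 = R3
  [7:0] imm=96 = $96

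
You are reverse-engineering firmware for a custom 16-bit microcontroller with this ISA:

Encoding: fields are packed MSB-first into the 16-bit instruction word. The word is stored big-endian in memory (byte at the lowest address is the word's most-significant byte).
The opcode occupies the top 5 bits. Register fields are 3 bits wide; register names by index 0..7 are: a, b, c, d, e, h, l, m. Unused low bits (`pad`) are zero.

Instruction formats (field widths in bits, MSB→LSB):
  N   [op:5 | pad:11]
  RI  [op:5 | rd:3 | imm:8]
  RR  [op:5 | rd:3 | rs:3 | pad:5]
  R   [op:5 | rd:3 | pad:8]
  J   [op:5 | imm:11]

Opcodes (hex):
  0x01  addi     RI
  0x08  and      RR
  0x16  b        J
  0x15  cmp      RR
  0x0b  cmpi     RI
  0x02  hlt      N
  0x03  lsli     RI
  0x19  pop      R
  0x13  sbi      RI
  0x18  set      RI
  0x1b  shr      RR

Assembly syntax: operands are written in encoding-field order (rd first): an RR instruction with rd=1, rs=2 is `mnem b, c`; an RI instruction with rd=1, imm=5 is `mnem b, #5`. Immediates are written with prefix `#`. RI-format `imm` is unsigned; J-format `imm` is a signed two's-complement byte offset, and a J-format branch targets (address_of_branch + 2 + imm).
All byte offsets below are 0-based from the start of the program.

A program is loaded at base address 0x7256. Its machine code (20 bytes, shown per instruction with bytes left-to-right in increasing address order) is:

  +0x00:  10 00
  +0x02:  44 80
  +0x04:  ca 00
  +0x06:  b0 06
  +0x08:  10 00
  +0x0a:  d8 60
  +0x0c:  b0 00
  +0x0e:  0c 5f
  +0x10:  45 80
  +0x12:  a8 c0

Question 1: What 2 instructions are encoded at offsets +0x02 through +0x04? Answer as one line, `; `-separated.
and e, e; pop c

[02] 44 80 → 0x4480
  op=0x4480>>11=0x8 ⇒ and (RR)
  rd: (w>>8)&0x7=0x4 → e
  rs: (w>>5)&0x7=0x4 → e
[04] ca 00 → 0xca00
  op=0xca00>>11=0x19 ⇒ pop (R)
  rd: (w>>8)&0x7=0x2 → c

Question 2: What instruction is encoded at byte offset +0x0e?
addi e, #95

[0e] 0c 5f → 0x0c5f
  top 5b → 0x1 → addi [RI]
  [10:8] rd=4 = e
  [7:0] imm=95 = #95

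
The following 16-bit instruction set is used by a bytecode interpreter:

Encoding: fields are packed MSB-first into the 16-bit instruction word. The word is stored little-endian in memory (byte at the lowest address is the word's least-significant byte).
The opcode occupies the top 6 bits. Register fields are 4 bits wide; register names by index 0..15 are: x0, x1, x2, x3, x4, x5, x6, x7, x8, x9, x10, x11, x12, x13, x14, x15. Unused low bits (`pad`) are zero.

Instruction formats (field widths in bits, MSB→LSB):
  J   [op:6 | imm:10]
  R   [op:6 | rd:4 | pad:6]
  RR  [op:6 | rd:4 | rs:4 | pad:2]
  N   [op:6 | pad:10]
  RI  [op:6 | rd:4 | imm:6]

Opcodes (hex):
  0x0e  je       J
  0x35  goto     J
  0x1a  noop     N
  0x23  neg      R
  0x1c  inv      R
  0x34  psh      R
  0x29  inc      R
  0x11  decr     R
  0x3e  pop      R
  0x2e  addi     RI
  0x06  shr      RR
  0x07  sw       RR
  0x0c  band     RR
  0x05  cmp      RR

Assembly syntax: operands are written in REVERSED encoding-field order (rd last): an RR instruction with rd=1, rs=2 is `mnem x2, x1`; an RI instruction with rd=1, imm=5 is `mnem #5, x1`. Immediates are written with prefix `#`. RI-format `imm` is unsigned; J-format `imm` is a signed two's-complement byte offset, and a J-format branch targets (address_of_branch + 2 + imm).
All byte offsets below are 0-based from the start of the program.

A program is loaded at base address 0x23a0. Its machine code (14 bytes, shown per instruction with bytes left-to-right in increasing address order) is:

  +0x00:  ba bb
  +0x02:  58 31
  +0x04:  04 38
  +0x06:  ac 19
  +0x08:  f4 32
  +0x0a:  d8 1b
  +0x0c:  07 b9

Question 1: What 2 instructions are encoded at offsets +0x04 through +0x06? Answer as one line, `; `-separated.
+0x04: 04 38 ⇒ word 0x3804 (little)
  opcode bits[15:10]=0xe: je/J
  [9:0] imm=4 = #4
+0x06: ac 19 ⇒ word 0x19ac (little)
  opcode bits[15:10]=0x6: shr/RR
  [9:6] rd=6 = x6
  [5:2] rs=11 = x11

je #4; shr x11, x6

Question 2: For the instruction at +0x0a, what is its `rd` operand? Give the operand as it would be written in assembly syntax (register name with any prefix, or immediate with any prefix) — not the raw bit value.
+0x0a: d8 1b ⇒ word 0x1bd8 (little)
  op=0x1bd8>>10=0x6 ⇒ shr (RR)
  rd@[9:6]=0xf ⇒ x15
  rs@[5:2]=0x6 ⇒ x6

x15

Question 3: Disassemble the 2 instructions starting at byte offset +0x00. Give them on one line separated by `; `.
addi #58, x14; band x6, x5

[00] ba bb → 0xbbba
  opcode bits[15:10]=0x2e: addi/RI
  rd: (w>>6)&0xf=0xe → x14
  imm: (w>>0)&0x3f=0x3a → #58
[02] 58 31 → 0x3158
  opcode bits[15:10]=0xc: band/RR
  rd: (w>>6)&0xf=0x5 → x5
  rs: (w>>2)&0xf=0x6 → x6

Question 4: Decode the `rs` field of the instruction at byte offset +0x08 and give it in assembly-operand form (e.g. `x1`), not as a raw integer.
x13

off 0x08: read f4 32 as little → 0x32f4
  opcode bits[15:10]=0xc: band/RR
  [9:6] rd=11 = x11
  [5:2] rs=13 = x13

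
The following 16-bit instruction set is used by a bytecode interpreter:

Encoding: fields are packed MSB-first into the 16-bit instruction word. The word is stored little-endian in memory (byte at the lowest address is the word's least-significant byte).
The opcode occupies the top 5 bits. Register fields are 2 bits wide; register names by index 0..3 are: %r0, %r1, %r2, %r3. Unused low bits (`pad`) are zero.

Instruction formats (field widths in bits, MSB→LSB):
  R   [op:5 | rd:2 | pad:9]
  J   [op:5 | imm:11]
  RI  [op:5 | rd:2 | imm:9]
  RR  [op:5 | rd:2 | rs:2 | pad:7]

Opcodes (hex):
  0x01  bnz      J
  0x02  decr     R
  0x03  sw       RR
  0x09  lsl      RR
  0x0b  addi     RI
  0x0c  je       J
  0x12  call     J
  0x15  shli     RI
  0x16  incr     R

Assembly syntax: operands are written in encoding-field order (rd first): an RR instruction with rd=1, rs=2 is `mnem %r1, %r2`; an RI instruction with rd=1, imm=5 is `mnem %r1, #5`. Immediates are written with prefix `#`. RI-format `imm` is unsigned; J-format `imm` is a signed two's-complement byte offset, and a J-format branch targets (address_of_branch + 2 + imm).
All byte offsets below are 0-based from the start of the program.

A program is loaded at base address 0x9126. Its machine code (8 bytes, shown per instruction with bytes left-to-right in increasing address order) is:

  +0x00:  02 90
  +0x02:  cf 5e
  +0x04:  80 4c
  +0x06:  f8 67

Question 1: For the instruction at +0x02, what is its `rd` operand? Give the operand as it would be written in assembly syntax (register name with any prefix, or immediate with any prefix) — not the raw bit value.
%r3

off 0x02: read cf 5e as little → 0x5ecf
  op=0x5ecf>>11=0xb ⇒ addi (RI)
  rd@[10:9]=0x3 ⇒ %r3
  imm@[8:0]=0xcf ⇒ #207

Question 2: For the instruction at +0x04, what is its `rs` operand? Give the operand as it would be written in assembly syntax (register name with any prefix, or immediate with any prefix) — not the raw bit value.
%r1

+0x04: 80 4c ⇒ word 0x4c80 (little)
  op=0x4c80>>11=0x9 ⇒ lsl (RR)
  rd@[10:9]=0x2 ⇒ %r2
  rs@[8:7]=0x1 ⇒ %r1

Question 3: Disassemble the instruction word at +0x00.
off 0x00: read 02 90 as little → 0x9002
  op=0x9002>>11=0x12 ⇒ call (J)
  [10:0] imm=2 = #2

call #2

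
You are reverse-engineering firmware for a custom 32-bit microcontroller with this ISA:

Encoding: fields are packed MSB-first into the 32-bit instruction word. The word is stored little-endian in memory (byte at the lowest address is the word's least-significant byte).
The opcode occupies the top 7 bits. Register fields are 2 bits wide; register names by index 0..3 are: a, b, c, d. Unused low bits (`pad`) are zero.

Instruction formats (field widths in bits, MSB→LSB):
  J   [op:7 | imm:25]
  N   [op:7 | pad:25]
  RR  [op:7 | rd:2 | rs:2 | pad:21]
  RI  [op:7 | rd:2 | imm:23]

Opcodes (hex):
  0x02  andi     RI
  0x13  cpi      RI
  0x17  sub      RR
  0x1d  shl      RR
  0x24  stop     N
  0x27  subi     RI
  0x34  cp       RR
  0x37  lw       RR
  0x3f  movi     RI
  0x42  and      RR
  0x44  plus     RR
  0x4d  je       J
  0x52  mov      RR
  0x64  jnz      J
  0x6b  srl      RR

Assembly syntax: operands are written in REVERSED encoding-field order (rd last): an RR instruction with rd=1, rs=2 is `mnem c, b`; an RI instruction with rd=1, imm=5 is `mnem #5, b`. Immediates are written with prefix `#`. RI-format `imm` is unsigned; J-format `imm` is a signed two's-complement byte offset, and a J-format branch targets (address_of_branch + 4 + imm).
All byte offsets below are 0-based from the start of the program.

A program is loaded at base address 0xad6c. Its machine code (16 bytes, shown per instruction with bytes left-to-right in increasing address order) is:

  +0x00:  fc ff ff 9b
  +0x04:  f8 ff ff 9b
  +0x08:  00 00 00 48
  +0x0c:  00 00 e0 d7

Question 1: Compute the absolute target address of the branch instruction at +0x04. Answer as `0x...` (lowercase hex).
0xad6c

@+04  little-endian(f8 ff ff 9b) = 0x9bfffff8
  op=0x9bfffff8>>25=0x4d ⇒ je (J)
  imm: (w>>0)&0x1ffffff=0x1fffff8 (s25→-8) → #-8
  target = base 0xad6c + off 0x04 + 4 + imm -8 = 0xad6c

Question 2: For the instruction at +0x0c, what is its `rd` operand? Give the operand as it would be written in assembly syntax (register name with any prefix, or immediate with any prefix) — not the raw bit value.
[0c] 00 00 e0 d7 → 0xd7e00000
  opcode bits[31:25]=0x6b: srl/RR
  [24:23] rd=3 = d
  [22:21] rs=3 = d

d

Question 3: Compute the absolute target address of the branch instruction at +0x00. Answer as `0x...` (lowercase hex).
off 0x00: read fc ff ff 9b as little → 0x9bfffffc
  op=0x9bfffffc>>25=0x4d ⇒ je (J)
  imm: (w>>0)&0x1ffffff=0x1fffffc (s25→-4) → #-4
  target = base 0xad6c + off 0x00 + 4 + imm -4 = 0xad6c

0xad6c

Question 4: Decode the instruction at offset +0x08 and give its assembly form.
@+08  little-endian(00 00 00 48) = 0x48000000
  op=0x48000000>>25=0x24 ⇒ stop (N)

stop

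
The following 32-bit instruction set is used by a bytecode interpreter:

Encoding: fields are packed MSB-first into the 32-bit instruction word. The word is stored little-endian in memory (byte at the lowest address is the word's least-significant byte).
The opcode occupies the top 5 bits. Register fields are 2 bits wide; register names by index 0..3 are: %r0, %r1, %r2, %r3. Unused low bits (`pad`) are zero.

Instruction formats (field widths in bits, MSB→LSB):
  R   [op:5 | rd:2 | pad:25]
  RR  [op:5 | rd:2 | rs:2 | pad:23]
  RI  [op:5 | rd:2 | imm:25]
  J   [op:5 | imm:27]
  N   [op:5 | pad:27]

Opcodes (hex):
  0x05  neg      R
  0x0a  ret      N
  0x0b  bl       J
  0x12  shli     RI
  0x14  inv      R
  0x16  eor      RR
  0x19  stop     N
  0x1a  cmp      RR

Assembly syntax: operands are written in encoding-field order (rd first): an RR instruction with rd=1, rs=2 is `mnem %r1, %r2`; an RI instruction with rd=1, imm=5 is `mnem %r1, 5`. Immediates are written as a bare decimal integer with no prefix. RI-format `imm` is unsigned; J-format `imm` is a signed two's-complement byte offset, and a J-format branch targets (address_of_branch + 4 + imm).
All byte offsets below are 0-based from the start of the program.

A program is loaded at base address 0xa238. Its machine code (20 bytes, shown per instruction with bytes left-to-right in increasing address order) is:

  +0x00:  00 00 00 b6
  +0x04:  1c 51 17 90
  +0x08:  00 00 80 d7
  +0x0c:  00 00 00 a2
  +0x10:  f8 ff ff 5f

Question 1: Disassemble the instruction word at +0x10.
@+10  little-endian(f8 ff ff 5f) = 0x5ffffff8
  op=0x5ffffff8>>27=0xb ⇒ bl (J)
  [26:0] imm=134217720 (s27→-8) = -8

bl -8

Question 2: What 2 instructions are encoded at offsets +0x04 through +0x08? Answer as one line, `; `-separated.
shli %r0, 1528092; cmp %r3, %r3

+0x04: 1c 51 17 90 ⇒ word 0x9017511c (little)
  top 5b → 0x12 → shli [RI]
  rd@[26:25]=0x0 ⇒ %r0
  imm@[24:0]=0x17511c ⇒ 1528092
+0x08: 00 00 80 d7 ⇒ word 0xd7800000 (little)
  top 5b → 0x1a → cmp [RR]
  rd@[26:25]=0x3 ⇒ %r3
  rs@[24:23]=0x3 ⇒ %r3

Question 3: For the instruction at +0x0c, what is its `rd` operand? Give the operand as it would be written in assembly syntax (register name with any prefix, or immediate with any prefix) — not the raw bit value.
%r1

off 0x0c: read 00 00 00 a2 as little → 0xa2000000
  op=0xa2000000>>27=0x14 ⇒ inv (R)
  [26:25] rd=1 = %r1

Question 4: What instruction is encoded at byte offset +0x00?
[00] 00 00 00 b6 → 0xb6000000
  opcode bits[31:27]=0x16: eor/RR
  [26:25] rd=3 = %r3
  [24:23] rs=0 = %r0

eor %r3, %r0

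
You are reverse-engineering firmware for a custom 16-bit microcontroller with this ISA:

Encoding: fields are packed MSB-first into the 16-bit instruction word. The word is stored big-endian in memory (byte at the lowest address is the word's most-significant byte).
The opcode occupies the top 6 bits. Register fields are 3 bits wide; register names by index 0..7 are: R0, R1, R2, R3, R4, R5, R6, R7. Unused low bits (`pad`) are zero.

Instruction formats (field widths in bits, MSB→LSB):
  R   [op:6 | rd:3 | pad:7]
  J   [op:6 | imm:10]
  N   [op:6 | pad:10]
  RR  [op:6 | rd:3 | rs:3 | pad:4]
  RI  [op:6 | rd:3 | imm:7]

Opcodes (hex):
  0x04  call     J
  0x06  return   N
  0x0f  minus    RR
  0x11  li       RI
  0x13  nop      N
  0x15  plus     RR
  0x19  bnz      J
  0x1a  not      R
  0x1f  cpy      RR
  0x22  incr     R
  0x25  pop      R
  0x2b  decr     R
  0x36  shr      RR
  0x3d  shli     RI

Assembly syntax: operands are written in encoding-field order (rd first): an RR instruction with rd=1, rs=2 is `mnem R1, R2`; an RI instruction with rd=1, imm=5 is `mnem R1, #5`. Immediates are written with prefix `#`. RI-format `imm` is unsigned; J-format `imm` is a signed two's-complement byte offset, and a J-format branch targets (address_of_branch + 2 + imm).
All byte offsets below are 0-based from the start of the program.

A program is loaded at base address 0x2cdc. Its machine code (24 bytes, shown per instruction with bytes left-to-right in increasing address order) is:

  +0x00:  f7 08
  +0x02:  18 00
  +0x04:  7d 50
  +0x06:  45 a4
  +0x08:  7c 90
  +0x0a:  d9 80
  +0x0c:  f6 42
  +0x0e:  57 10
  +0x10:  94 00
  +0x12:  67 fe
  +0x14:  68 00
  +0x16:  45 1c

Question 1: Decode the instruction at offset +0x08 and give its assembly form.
cpy R1, R1

+0x08: 7c 90 ⇒ word 0x7c90 (big)
  opcode bits[15:10]=0x1f: cpy/RR
  [9:7] rd=1 = R1
  [6:4] rs=1 = R1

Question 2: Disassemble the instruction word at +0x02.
@+02  big-endian(18 00) = 0x1800
  opcode bits[15:10]=0x6: return/N

return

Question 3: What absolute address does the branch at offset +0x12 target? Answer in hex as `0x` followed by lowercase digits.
+0x12: 67 fe ⇒ word 0x67fe (big)
  opcode bits[15:10]=0x19: bnz/J
  [9:0] imm=1022 (s10→-2) = #-2
  target = base 0x2cdc + off 0x12 + 2 + imm -2 = 0x2cee

0x2cee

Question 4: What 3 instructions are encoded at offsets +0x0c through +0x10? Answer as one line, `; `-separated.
shli R4, #66; plus R6, R1; pop R0

@+0c  big-endian(f6 42) = 0xf642
  op=0xf642>>10=0x3d ⇒ shli (RI)
  rd@[9:7]=0x4 ⇒ R4
  imm@[6:0]=0x42 ⇒ #66
@+0e  big-endian(57 10) = 0x5710
  op=0x5710>>10=0x15 ⇒ plus (RR)
  rd@[9:7]=0x6 ⇒ R6
  rs@[6:4]=0x1 ⇒ R1
@+10  big-endian(94 00) = 0x9400
  op=0x9400>>10=0x25 ⇒ pop (R)
  rd@[9:7]=0x0 ⇒ R0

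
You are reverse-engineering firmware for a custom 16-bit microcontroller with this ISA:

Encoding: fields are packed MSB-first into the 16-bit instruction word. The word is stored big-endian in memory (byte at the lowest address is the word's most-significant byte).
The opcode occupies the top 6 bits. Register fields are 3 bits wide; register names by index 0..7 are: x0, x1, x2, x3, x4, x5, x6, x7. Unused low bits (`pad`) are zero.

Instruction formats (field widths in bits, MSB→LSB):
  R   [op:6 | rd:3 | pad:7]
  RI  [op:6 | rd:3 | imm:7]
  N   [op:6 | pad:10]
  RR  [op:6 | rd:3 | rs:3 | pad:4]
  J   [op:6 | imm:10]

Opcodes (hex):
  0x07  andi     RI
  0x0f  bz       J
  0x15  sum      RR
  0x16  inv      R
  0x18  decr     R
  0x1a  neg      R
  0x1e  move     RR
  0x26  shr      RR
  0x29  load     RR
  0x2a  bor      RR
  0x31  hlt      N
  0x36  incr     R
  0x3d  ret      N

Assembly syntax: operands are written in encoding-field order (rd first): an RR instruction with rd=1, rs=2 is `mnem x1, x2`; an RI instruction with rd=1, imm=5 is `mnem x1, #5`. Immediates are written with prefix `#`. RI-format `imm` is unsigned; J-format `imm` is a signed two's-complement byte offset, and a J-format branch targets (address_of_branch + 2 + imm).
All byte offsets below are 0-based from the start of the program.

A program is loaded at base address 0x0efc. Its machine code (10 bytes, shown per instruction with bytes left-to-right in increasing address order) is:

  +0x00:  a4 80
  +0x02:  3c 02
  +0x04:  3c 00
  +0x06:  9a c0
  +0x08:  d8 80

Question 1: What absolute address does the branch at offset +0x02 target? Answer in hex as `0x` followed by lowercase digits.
0x0f02

[02] 3c 02 → 0x3c02
  op=0x3c02>>10=0xf ⇒ bz (J)
  [9:0] imm=2 = #2
  target = base 0x0efc + off 0x02 + 2 + imm 2 = 0x0f02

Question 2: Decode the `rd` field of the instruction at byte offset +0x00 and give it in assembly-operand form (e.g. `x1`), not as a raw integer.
x1

+0x00: a4 80 ⇒ word 0xa480 (big)
  top 6b → 0x29 → load [RR]
  [9:7] rd=1 = x1
  [6:4] rs=0 = x0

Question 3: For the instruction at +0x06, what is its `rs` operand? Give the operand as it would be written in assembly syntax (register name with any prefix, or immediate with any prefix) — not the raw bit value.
+0x06: 9a c0 ⇒ word 0x9ac0 (big)
  top 6b → 0x26 → shr [RR]
  rd: (w>>7)&0x7=0x5 → x5
  rs: (w>>4)&0x7=0x4 → x4

x4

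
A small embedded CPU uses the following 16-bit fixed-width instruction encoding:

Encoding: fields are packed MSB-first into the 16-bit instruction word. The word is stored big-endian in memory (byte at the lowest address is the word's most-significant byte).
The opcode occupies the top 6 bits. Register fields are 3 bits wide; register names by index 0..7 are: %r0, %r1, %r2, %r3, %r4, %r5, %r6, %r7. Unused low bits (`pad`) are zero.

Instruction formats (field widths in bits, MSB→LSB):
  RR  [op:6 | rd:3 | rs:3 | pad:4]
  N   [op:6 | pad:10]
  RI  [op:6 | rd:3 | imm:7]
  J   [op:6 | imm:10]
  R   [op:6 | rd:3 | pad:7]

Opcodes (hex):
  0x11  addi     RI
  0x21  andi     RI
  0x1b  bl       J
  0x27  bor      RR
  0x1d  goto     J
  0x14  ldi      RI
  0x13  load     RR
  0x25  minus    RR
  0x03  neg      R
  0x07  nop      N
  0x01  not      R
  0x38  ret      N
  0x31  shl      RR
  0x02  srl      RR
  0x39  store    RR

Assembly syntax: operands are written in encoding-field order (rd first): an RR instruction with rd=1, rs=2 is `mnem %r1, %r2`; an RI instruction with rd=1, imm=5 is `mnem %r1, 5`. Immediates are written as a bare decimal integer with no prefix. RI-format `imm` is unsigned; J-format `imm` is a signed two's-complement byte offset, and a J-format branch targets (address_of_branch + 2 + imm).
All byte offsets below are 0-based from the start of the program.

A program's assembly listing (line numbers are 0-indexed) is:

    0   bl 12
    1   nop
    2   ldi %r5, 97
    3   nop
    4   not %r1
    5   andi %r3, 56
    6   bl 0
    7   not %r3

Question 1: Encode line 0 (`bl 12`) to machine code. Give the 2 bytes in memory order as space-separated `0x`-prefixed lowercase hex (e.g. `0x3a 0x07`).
0x6c 0x0c

0. bl fields op=0x1b:6|imm=12:10 → word 6c0ch → 6c 0c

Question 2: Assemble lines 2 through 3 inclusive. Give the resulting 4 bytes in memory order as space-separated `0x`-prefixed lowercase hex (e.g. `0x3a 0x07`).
0x52 0xe1 0x1c 0x00

line 2 (ldi): pack op=0x14:6|rd=5:3|imm=97:7 = 0x52e1; big→ 52 e1
line 3 (nop): pack op=0x7:6|pad=0:10 = 0x1c00; big→ 1c 00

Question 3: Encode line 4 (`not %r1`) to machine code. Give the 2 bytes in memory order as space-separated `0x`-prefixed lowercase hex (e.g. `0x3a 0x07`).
L4: not op=0x1:6|rd=1:3|pad=0:7 ⇒ 0x0480 ⇒ big 04 80

0x04 0x80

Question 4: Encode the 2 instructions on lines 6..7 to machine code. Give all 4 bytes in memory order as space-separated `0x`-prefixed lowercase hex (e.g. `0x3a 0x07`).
L6: bl op=0x1b:6|imm=0:10 ⇒ 0x6c00 ⇒ big 6c 00
L7: not op=0x1:6|rd=3:3|pad=0:7 ⇒ 0x0580 ⇒ big 05 80

0x6c 0x00 0x05 0x80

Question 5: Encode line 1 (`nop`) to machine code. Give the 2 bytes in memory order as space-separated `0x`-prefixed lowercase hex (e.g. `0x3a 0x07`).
line 1 (nop): pack op=0x7:6|pad=0:10 = 0x1c00; big→ 1c 00

0x1c 0x00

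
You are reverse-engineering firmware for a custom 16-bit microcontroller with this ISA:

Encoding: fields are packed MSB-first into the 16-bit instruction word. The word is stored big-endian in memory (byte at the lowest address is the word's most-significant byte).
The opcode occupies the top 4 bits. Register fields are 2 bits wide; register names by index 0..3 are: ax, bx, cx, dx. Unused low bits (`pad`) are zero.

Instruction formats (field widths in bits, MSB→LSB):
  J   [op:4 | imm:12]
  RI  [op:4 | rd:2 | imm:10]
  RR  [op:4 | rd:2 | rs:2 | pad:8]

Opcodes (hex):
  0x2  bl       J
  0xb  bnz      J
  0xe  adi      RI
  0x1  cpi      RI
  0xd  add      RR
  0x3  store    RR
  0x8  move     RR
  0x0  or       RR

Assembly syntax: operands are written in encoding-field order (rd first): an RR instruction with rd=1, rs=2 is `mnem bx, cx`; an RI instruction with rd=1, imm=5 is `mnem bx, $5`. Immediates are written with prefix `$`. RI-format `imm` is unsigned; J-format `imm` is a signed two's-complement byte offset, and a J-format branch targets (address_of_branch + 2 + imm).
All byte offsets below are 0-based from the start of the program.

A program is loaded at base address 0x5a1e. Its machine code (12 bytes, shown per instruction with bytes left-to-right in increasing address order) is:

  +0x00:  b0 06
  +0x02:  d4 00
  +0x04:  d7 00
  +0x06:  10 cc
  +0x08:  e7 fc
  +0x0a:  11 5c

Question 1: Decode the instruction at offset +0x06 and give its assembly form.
[06] 10 cc → 0x10cc
  opcode bits[15:12]=0x1: cpi/RI
  rd: (w>>10)&0x3=0x0 → ax
  imm: (w>>0)&0x3ff=0xcc → $204

cpi ax, $204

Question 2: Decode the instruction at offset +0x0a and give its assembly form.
+0x0a: 11 5c ⇒ word 0x115c (big)
  op=0x115c>>12=0x1 ⇒ cpi (RI)
  [11:10] rd=0 = ax
  [9:0] imm=348 = $348

cpi ax, $348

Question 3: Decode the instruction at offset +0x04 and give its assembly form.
add bx, dx

@+04  big-endian(d7 00) = 0xd700
  top 4b → 0xd → add [RR]
  [11:10] rd=1 = bx
  [9:8] rs=3 = dx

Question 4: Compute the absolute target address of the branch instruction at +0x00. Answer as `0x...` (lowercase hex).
0x5a26

[00] b0 06 → 0xb006
  op=0xb006>>12=0xb ⇒ bnz (J)
  imm@[11:0]=0x6 ⇒ $6
  target = base 0x5a1e + off 0x00 + 2 + imm 6 = 0x5a26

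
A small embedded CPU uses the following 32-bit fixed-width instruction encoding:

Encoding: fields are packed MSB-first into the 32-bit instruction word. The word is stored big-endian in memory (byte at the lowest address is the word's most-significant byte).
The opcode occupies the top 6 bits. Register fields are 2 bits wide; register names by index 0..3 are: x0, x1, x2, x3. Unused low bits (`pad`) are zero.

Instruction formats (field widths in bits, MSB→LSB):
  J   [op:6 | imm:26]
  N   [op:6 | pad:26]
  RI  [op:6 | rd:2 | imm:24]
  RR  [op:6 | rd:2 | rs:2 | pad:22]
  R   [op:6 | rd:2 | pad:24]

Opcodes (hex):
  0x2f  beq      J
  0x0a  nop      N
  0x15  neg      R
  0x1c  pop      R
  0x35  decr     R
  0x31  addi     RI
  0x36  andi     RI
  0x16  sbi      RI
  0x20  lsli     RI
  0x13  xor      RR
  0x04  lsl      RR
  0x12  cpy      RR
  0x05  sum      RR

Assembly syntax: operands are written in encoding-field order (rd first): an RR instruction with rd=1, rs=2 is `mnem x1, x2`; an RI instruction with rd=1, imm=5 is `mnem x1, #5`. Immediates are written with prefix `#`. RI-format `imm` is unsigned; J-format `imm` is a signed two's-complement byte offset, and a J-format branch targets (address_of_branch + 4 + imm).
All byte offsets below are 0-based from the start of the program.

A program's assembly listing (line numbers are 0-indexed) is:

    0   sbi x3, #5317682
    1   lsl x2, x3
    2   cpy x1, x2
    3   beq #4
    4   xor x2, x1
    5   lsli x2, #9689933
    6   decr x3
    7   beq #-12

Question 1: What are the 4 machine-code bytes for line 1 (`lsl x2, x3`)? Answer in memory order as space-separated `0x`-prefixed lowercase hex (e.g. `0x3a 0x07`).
1. lsl fields op=0x4:6|rd=2:2|rs=3:2|pad=0:22 → word 12c00000h → 12 c0 00 00

0x12 0xc0 0x00 0x00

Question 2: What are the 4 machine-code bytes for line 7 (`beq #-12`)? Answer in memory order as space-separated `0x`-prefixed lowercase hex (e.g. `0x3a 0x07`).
line 7 (beq): pack op=0x2f:6|imm=-12:26 = 0xbffffff4; big→ bf ff ff f4

0xbf 0xff 0xff 0xf4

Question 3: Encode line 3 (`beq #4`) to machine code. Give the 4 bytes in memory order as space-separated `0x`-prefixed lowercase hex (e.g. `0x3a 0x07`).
line 3 (beq): pack op=0x2f:6|imm=4:26 = 0xbc000004; big→ bc 00 00 04

0xbc 0x00 0x00 0x04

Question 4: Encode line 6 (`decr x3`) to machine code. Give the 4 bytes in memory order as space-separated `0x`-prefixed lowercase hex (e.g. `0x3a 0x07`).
0xd7 0x00 0x00 0x00

L6: decr op=0x35:6|rd=3:2|pad=0:24 ⇒ 0xd7000000 ⇒ big d7 00 00 00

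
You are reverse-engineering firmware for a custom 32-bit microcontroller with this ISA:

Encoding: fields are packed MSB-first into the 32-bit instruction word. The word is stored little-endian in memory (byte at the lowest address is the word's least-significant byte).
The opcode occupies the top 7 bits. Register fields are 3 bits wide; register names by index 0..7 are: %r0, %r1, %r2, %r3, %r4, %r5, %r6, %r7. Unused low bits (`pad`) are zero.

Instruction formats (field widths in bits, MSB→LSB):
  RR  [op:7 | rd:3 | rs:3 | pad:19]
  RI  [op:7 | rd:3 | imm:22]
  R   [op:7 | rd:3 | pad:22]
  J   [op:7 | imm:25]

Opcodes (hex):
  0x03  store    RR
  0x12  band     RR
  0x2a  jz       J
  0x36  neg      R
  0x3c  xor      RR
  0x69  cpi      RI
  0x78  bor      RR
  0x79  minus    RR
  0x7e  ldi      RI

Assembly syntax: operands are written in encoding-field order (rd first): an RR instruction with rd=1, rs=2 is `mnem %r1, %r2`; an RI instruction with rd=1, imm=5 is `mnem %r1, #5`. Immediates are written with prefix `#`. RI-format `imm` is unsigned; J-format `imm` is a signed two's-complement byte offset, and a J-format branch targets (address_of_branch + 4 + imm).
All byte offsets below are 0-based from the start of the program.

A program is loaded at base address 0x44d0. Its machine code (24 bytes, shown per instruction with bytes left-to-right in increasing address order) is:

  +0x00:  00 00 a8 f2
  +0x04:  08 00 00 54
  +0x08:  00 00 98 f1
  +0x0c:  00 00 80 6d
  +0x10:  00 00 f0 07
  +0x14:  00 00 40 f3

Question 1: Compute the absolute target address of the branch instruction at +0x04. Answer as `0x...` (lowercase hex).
[04] 08 00 00 54 → 0x54000008
  op=0x54000008>>25=0x2a ⇒ jz (J)
  imm: (w>>0)&0x1ffffff=0x8 → #8
  target = base 0x44d0 + off 0x04 + 4 + imm 8 = 0x44e0

0x44e0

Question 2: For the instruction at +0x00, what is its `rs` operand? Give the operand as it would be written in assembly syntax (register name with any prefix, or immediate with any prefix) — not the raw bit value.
%r5

@+00  little-endian(00 00 a8 f2) = 0xf2a80000
  top 7b → 0x79 → minus [RR]
  [24:22] rd=2 = %r2
  [21:19] rs=5 = %r5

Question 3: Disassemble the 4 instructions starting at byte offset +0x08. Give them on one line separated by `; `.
+0x08: 00 00 98 f1 ⇒ word 0xf1980000 (little)
  top 7b → 0x78 → bor [RR]
  [24:22] rd=6 = %r6
  [21:19] rs=3 = %r3
+0x0c: 00 00 80 6d ⇒ word 0x6d800000 (little)
  top 7b → 0x36 → neg [R]
  [24:22] rd=6 = %r6
+0x10: 00 00 f0 07 ⇒ word 0x07f00000 (little)
  top 7b → 0x3 → store [RR]
  [24:22] rd=7 = %r7
  [21:19] rs=6 = %r6
+0x14: 00 00 40 f3 ⇒ word 0xf3400000 (little)
  top 7b → 0x79 → minus [RR]
  [24:22] rd=5 = %r5
  [21:19] rs=0 = %r0

bor %r6, %r3; neg %r6; store %r7, %r6; minus %r5, %r0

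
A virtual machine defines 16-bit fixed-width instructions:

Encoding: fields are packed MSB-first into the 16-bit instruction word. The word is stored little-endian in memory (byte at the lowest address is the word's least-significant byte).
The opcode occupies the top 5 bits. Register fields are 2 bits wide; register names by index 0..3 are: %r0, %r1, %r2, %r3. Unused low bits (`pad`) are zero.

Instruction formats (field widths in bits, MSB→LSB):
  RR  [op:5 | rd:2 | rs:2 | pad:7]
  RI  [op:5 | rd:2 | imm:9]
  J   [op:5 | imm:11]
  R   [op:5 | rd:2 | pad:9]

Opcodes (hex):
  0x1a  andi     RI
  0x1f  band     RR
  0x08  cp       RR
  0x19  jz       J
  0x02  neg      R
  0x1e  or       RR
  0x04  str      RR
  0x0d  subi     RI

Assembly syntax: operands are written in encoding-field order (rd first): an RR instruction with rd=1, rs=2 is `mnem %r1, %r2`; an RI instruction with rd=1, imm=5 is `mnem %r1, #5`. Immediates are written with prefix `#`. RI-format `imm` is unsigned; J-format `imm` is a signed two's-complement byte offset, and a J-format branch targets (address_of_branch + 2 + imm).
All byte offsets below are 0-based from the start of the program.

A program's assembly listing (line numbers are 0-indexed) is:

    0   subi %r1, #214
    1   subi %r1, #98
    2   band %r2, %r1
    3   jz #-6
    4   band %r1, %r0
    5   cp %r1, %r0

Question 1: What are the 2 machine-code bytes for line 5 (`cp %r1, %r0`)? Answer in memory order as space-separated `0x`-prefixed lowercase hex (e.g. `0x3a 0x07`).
line 5 (cp): pack op=0x8:5|rd=1:2|rs=0:2|pad=0:7 = 0x4200; little→ 00 42

0x00 0x42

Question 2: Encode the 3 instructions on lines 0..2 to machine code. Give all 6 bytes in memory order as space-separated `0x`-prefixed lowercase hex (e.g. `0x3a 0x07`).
0xd6 0x6a 0x62 0x6a 0x80 0xfc

0. subi fields op=0xd:5|rd=1:2|imm=214:9 → word 6ad6h → d6 6a
1. subi fields op=0xd:5|rd=1:2|imm=98:9 → word 6a62h → 62 6a
2. band fields op=0x1f:5|rd=2:2|rs=1:2|pad=0:7 → word fc80h → 80 fc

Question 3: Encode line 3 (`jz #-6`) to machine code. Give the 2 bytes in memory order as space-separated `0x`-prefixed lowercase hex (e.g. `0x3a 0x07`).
L3: jz op=0x19:5|imm=-6:11 ⇒ 0xcffa ⇒ little fa cf

0xfa 0xcf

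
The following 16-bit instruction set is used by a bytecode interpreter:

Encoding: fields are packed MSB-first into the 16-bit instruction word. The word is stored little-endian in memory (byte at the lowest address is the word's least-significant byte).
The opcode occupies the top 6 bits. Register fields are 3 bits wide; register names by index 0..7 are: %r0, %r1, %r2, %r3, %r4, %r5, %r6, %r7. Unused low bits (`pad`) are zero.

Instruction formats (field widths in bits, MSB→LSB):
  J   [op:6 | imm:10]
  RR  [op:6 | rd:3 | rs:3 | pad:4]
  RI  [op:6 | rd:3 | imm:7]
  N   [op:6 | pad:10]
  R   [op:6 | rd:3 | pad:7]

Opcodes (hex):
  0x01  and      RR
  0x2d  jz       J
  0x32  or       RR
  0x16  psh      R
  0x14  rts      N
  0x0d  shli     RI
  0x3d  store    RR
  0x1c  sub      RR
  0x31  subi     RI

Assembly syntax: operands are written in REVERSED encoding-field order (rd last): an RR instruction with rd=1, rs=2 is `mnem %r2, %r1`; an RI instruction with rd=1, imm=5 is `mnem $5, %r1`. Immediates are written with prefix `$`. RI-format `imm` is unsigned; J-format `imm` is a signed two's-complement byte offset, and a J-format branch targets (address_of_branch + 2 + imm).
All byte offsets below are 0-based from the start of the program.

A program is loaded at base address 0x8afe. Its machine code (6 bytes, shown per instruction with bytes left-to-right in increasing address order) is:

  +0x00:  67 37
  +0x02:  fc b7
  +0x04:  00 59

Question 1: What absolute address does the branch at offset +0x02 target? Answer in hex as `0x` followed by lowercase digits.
0x8afe

@+02  little-endian(fc b7) = 0xb7fc
  top 6b → 0x2d → jz [J]
  [9:0] imm=1020 (s10→-4) = $-4
  target = base 0x8afe + off 0x02 + 2 + imm -4 = 0x8afe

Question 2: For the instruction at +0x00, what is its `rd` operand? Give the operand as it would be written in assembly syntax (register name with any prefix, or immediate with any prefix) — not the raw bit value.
%r6

@+00  little-endian(67 37) = 0x3767
  opcode bits[15:10]=0xd: shli/RI
  [9:7] rd=6 = %r6
  [6:0] imm=103 = $103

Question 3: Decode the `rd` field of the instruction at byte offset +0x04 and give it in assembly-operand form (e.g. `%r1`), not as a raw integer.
%r2

+0x04: 00 59 ⇒ word 0x5900 (little)
  op=0x5900>>10=0x16 ⇒ psh (R)
  [9:7] rd=2 = %r2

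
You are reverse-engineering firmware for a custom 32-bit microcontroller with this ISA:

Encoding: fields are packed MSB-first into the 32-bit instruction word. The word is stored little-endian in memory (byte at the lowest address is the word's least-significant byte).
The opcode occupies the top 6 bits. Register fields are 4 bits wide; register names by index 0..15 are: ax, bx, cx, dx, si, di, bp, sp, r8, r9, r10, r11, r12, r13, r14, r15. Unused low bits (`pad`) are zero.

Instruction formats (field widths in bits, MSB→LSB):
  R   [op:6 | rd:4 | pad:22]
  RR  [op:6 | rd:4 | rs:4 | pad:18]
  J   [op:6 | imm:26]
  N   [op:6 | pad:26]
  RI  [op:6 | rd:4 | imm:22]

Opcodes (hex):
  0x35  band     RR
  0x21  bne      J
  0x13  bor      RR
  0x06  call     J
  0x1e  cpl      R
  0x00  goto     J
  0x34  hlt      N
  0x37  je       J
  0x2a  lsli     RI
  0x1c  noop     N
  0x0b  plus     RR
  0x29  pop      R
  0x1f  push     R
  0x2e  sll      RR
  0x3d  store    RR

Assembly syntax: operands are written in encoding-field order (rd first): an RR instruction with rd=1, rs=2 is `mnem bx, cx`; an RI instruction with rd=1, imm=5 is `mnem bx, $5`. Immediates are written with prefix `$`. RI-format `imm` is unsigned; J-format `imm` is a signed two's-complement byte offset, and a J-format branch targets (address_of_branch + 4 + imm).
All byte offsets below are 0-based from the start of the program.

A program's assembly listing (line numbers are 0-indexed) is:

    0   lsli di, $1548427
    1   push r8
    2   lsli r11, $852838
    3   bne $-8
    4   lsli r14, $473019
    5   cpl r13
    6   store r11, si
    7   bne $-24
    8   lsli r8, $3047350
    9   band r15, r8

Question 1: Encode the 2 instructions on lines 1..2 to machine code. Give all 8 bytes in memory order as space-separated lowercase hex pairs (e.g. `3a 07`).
1. push fields op=0x1f:6|rd=8:4|pad=0:22 → word 7e000000h → 00 00 00 7e
2. lsli fields op=0x2a:6|rd=11:4|imm=852838:22 → word aacd0366h → 66 03 cd aa

00 00 00 7e 66 03 cd aa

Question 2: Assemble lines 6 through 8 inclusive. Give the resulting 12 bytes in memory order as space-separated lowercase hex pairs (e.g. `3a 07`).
L6: store op=0x3d:6|rd=11:4|rs=4:4|pad=0:18 ⇒ 0xf6d00000 ⇒ little 00 00 d0 f6
L7: bne op=0x21:6|imm=-24:26 ⇒ 0x87ffffe8 ⇒ little e8 ff ff 87
L8: lsli op=0x2a:6|rd=8:4|imm=3047350:22 ⇒ 0xaa2e7fb6 ⇒ little b6 7f 2e aa

00 00 d0 f6 e8 ff ff 87 b6 7f 2e aa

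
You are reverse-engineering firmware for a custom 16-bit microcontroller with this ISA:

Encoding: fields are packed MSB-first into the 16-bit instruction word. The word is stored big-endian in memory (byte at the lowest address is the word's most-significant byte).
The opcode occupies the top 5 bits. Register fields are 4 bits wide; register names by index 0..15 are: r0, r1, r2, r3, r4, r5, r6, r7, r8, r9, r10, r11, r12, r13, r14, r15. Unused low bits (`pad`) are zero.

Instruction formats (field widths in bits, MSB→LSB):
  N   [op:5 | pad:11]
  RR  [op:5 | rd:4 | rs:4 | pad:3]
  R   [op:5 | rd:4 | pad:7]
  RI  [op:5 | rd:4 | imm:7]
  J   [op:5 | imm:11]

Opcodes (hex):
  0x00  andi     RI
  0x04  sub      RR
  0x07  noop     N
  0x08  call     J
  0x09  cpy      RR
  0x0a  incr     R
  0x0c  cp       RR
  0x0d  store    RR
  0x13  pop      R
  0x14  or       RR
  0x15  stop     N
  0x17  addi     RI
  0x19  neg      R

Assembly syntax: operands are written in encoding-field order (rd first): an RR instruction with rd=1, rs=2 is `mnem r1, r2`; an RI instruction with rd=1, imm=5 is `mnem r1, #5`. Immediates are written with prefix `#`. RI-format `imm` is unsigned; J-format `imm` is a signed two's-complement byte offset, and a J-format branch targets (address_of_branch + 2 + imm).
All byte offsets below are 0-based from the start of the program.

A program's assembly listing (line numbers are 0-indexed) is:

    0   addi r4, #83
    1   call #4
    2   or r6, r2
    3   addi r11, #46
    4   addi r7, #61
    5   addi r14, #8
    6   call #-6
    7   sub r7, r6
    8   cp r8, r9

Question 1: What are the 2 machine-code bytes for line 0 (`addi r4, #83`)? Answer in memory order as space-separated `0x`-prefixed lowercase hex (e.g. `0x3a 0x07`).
0xba 0x53

L0: addi op=0x17:5|rd=4:4|imm=83:7 ⇒ 0xba53 ⇒ big ba 53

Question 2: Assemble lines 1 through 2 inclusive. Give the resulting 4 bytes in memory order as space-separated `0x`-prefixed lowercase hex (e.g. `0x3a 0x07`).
0x40 0x04 0xa3 0x10

L1: call op=0x8:5|imm=4:11 ⇒ 0x4004 ⇒ big 40 04
L2: or op=0x14:5|rd=6:4|rs=2:4|pad=0:3 ⇒ 0xa310 ⇒ big a3 10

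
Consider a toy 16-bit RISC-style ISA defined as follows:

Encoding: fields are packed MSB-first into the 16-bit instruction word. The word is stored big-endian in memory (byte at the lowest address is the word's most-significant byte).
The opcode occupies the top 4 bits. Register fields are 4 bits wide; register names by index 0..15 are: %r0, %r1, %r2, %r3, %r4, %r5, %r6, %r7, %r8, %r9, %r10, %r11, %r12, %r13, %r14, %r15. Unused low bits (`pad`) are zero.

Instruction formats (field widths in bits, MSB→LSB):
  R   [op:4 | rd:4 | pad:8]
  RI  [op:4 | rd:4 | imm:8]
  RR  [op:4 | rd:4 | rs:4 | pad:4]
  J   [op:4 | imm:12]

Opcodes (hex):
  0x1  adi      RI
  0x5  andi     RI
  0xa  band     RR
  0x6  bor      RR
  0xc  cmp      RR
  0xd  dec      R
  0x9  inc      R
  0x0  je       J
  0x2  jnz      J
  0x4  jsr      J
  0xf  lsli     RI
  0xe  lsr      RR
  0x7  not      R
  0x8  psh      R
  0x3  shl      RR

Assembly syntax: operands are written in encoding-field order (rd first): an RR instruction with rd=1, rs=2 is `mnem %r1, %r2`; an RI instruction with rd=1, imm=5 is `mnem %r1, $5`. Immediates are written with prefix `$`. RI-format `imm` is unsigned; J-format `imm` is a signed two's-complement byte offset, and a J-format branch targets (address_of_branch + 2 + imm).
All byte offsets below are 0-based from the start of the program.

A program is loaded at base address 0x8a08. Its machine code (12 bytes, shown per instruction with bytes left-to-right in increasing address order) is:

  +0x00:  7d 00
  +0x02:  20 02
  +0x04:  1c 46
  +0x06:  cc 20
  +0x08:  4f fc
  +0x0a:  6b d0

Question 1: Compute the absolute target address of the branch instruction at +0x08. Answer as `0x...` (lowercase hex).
0x8a0e

+0x08: 4f fc ⇒ word 0x4ffc (big)
  opcode bits[15:12]=0x4: jsr/J
  imm@[11:0]=0xffc (s12→-4) ⇒ $-4
  target = base 0x8a08 + off 0x08 + 2 + imm -4 = 0x8a0e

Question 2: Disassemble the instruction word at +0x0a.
bor %r11, %r13

+0x0a: 6b d0 ⇒ word 0x6bd0 (big)
  opcode bits[15:12]=0x6: bor/RR
  rd@[11:8]=0xb ⇒ %r11
  rs@[7:4]=0xd ⇒ %r13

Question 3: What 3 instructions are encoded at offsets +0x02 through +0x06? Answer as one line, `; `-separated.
jnz $2; adi %r12, $70; cmp %r12, %r2

+0x02: 20 02 ⇒ word 0x2002 (big)
  top 4b → 0x2 → jnz [J]
  imm@[11:0]=0x2 ⇒ $2
+0x04: 1c 46 ⇒ word 0x1c46 (big)
  top 4b → 0x1 → adi [RI]
  rd@[11:8]=0xc ⇒ %r12
  imm@[7:0]=0x46 ⇒ $70
+0x06: cc 20 ⇒ word 0xcc20 (big)
  top 4b → 0xc → cmp [RR]
  rd@[11:8]=0xc ⇒ %r12
  rs@[7:4]=0x2 ⇒ %r2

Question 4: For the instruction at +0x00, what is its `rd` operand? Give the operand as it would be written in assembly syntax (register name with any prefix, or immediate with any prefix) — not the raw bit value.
@+00  big-endian(7d 00) = 0x7d00
  top 4b → 0x7 → not [R]
  rd@[11:8]=0xd ⇒ %r13

%r13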